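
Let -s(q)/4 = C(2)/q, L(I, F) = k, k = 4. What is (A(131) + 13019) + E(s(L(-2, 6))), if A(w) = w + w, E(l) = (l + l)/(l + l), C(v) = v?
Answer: 13282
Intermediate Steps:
L(I, F) = 4
s(q) = -8/q
E(l) = 1 (E(l) = (2*l)/((2*l)) = (2*l)*(1/(2*l)) = 1)
A(w) = 2*w
(A(131) + 13019) + E(s(L(-2, 6))) = (2*131 + 13019) + 1 = (262 + 13019) + 1 = 13281 + 1 = 13282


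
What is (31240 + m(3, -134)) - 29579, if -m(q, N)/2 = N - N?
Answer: 1661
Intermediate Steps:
m(q, N) = 0 (m(q, N) = -2*(N - N) = -2*0 = 0)
(31240 + m(3, -134)) - 29579 = (31240 + 0) - 29579 = 31240 - 29579 = 1661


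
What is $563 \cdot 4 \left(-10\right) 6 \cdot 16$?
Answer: $-2161920$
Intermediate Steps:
$563 \cdot 4 \left(-10\right) 6 \cdot 16 = 2252 \left(\left(-60\right) 16\right) = 2252 \left(-960\right) = -2161920$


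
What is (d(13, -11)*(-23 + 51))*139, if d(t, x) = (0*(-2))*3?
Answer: 0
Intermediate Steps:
d(t, x) = 0 (d(t, x) = 0*3 = 0)
(d(13, -11)*(-23 + 51))*139 = (0*(-23 + 51))*139 = (0*28)*139 = 0*139 = 0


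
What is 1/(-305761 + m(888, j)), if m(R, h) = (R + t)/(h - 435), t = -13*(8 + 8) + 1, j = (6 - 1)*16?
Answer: -355/108545836 ≈ -3.2705e-6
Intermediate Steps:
j = 80 (j = 5*16 = 80)
t = -207 (t = -13*16 + 1 = -208 + 1 = -207)
m(R, h) = (-207 + R)/(-435 + h) (m(R, h) = (R - 207)/(h - 435) = (-207 + R)/(-435 + h))
1/(-305761 + m(888, j)) = 1/(-305761 + (-207 + 888)/(-435 + 80)) = 1/(-305761 + 681/(-355)) = 1/(-305761 - 1/355*681) = 1/(-305761 - 681/355) = 1/(-108545836/355) = -355/108545836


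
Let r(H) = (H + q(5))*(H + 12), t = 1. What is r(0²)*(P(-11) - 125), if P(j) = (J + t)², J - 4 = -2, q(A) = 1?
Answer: -1392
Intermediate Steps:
J = 2 (J = 4 - 2 = 2)
P(j) = 9 (P(j) = (2 + 1)² = 3² = 9)
r(H) = (1 + H)*(12 + H) (r(H) = (H + 1)*(H + 12) = (1 + H)*(12 + H))
r(0²)*(P(-11) - 125) = (12 + (0²)² + 13*0²)*(9 - 125) = (12 + 0² + 13*0)*(-116) = (12 + 0 + 0)*(-116) = 12*(-116) = -1392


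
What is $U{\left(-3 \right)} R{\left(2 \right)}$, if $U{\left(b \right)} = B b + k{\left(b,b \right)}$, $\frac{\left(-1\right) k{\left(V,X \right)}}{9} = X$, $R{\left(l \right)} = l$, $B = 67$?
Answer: $-348$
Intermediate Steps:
$k{\left(V,X \right)} = - 9 X$
$U{\left(b \right)} = 58 b$ ($U{\left(b \right)} = 67 b - 9 b = 58 b$)
$U{\left(-3 \right)} R{\left(2 \right)} = 58 \left(-3\right) 2 = \left(-174\right) 2 = -348$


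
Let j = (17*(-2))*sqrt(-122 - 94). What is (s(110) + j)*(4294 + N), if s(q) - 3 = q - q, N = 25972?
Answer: 90798 - 6174264*I*sqrt(6) ≈ 90798.0 - 1.5124e+7*I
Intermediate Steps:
j = -204*I*sqrt(6) ≈ -499.7*I
s(q) = 3 (s(q) = 3 + (q - q) = 3 + 0 = 3)
(s(110) + j)*(4294 + N) = (3 - 204*I*sqrt(6))*(4294 + 25972) = (3 - 204*I*sqrt(6))*30266 = 90798 - 6174264*I*sqrt(6)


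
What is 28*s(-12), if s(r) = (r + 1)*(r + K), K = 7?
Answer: 1540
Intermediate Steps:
s(r) = (1 + r)*(7 + r) (s(r) = (r + 1)*(r + 7) = (1 + r)*(7 + r))
28*s(-12) = 28*(7 + (-12)**2 + 8*(-12)) = 28*(7 + 144 - 96) = 28*55 = 1540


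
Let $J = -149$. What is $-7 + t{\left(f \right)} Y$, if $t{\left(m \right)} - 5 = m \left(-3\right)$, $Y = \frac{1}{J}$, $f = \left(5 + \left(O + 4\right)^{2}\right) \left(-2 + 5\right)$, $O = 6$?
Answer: $- \frac{103}{149} \approx -0.69127$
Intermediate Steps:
$f = 315$ ($f = \left(5 + \left(6 + 4\right)^{2}\right) \left(-2 + 5\right) = \left(5 + 10^{2}\right) 3 = \left(5 + 100\right) 3 = 105 \cdot 3 = 315$)
$Y = - \frac{1}{149}$ ($Y = \frac{1}{-149} = - \frac{1}{149} \approx -0.0067114$)
$t{\left(m \right)} = 5 - 3 m$ ($t{\left(m \right)} = 5 + m \left(-3\right) = 5 - 3 m$)
$-7 + t{\left(f \right)} Y = -7 + \left(5 - 945\right) \left(- \frac{1}{149}\right) = -7 - - \frac{940}{149} = -7 + \frac{940}{149} = - \frac{103}{149}$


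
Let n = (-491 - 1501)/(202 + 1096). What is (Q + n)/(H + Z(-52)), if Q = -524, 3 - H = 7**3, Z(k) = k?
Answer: 42634/31801 ≈ 1.3406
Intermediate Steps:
H = -340 (H = 3 - 1*7**3 = 3 - 1*343 = 3 - 343 = -340)
n = -996/649 (n = -1992/1298 = -1992*1/1298 = -996/649 ≈ -1.5347)
(Q + n)/(H + Z(-52)) = (-524 - 996/649)/(-340 - 52) = -341072/649/(-392) = -341072/649*(-1/392) = 42634/31801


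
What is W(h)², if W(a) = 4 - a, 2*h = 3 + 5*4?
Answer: 225/4 ≈ 56.250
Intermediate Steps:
h = 23/2 (h = (3 + 5*4)/2 = (3 + 20)/2 = (½)*23 = 23/2 ≈ 11.500)
W(h)² = (4 - 1*23/2)² = (4 - 23/2)² = (-15/2)² = 225/4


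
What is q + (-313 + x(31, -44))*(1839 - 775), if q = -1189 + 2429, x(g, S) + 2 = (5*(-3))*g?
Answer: -828680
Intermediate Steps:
x(g, S) = -2 - 15*g (x(g, S) = -2 + (5*(-3))*g = -2 - 15*g)
q = 1240
q + (-313 + x(31, -44))*(1839 - 775) = 1240 + (-313 + (-2 - 15*31))*(1839 - 775) = 1240 + (-313 + (-2 - 465))*1064 = 1240 + (-313 - 467)*1064 = 1240 - 780*1064 = 1240 - 829920 = -828680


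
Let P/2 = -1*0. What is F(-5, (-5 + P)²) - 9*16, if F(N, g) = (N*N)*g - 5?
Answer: 476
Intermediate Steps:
P = 0 (P = 2*(-1*0) = 2*0 = 0)
F(N, g) = -5 + g*N² (F(N, g) = N²*g - 5 = g*N² - 5 = -5 + g*N²)
F(-5, (-5 + P)²) - 9*16 = (-5 + (-5 + 0)²*(-5)²) - 9*16 = (-5 + (-5)²*25) - 144 = (-5 + 25*25) - 144 = (-5 + 625) - 144 = 620 - 144 = 476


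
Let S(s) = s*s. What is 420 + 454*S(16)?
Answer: 116644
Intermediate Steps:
S(s) = s²
420 + 454*S(16) = 420 + 454*16² = 420 + 454*256 = 420 + 116224 = 116644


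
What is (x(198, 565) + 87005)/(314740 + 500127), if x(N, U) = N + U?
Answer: 3816/35429 ≈ 0.10771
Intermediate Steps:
(x(198, 565) + 87005)/(314740 + 500127) = ((198 + 565) + 87005)/(314740 + 500127) = (763 + 87005)/814867 = 87768*(1/814867) = 3816/35429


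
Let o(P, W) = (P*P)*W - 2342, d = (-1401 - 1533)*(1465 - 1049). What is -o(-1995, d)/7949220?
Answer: 2428897817971/3974610 ≈ 6.1110e+5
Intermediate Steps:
d = -1220544 (d = -2934*416 = -1220544)
o(P, W) = -2342 + W*P**2 (o(P, W) = P**2*W - 2342 = W*P**2 - 2342 = -2342 + W*P**2)
-o(-1995, d)/7949220 = -(-2342 - 1220544*(-1995)**2)/7949220 = -(-2342 - 1220544*3980025)/7949220 = -(-2342 - 4857795633600)/7949220 = -(-4857795635942)/7949220 = -1*(-2428897817971/3974610) = 2428897817971/3974610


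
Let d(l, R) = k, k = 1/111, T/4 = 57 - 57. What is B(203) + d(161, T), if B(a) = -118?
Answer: -13097/111 ≈ -117.99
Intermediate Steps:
T = 0 (T = 4*(57 - 57) = 4*0 = 0)
k = 1/111 ≈ 0.0090090
d(l, R) = 1/111
B(203) + d(161, T) = -118 + 1/111 = -13097/111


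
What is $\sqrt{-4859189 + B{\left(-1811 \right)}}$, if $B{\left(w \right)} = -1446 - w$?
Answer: $2 i \sqrt{1214706} \approx 2204.3 i$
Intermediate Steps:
$\sqrt{-4859189 + B{\left(-1811 \right)}} = \sqrt{-4859189 - -365} = \sqrt{-4859189 + \left(-1446 + 1811\right)} = \sqrt{-4859189 + 365} = \sqrt{-4858824} = 2 i \sqrt{1214706}$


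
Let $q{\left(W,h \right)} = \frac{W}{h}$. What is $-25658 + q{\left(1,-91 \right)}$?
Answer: $- \frac{2334879}{91} \approx -25658.0$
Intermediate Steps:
$-25658 + q{\left(1,-91 \right)} = -25658 + 1 \frac{1}{-91} = -25658 + 1 \left(- \frac{1}{91}\right) = -25658 - \frac{1}{91} = - \frac{2334879}{91}$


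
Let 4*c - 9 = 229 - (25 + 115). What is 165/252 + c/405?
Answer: 8111/11340 ≈ 0.71526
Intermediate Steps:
c = 49/2 (c = 9/4 + (229 - (25 + 115))/4 = 9/4 + (229 - 1*140)/4 = 9/4 + (229 - 140)/4 = 9/4 + (¼)*89 = 9/4 + 89/4 = 49/2 ≈ 24.500)
165/252 + c/405 = 165/252 + (49/2)/405 = 165*(1/252) + (49/2)*(1/405) = 55/84 + 49/810 = 8111/11340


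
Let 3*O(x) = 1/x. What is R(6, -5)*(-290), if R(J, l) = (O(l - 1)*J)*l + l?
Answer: 2900/3 ≈ 966.67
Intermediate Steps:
O(x) = 1/(3*x) (O(x) = (1/x)/3 = 1/(3*x))
R(J, l) = l + J*l/(3*(-1 + l)) (R(J, l) = ((1/(3*(l - 1)))*J)*l + l = ((1/(3*(-1 + l)))*J)*l + l = (J/(3*(-1 + l)))*l + l = J*l/(3*(-1 + l)) + l = l + J*l/(3*(-1 + l)))
R(6, -5)*(-290) = ((⅓)*(-5)*(-3 + 6 + 3*(-5))/(-1 - 5))*(-290) = ((⅓)*(-5)*(-3 + 6 - 15)/(-6))*(-290) = ((⅓)*(-5)*(-⅙)*(-12))*(-290) = -10/3*(-290) = 2900/3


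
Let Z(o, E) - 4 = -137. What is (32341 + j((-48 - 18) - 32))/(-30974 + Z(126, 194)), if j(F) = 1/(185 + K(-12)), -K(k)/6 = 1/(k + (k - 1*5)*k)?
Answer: -191426411/184122333 ≈ -1.0397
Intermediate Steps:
K(k) = -6/(k + k*(-5 + k)) (K(k) = -6/(k + (k - 1*5)*k) = -6/(k + (k - 5)*k) = -6/(k + (-5 + k)*k) = -6/(k + k*(-5 + k)))
Z(o, E) = -133 (Z(o, E) = 4 - 137 = -133)
j(F) = 32/5919 (j(F) = 1/(185 - 6/(-12*(-4 - 12))) = 1/(185 - 6*(-1/12)/(-16)) = 1/(185 - 6*(-1/12)*(-1/16)) = 1/(185 - 1/32) = 1/(5919/32) = 32/5919)
(32341 + j((-48 - 18) - 32))/(-30974 + Z(126, 194)) = (32341 + 32/5919)/(-30974 - 133) = (191426411/5919)/(-31107) = (191426411/5919)*(-1/31107) = -191426411/184122333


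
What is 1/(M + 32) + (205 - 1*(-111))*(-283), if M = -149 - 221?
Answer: -30226665/338 ≈ -89428.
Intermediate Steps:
M = -370
1/(M + 32) + (205 - 1*(-111))*(-283) = 1/(-370 + 32) + (205 - 1*(-111))*(-283) = 1/(-338) + (205 + 111)*(-283) = -1/338 + 316*(-283) = -1/338 - 89428 = -30226665/338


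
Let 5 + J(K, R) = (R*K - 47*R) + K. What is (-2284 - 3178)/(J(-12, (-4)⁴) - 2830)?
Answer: 5462/17951 ≈ 0.30427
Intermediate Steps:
J(K, R) = -5 + K - 47*R + K*R (J(K, R) = -5 + ((R*K - 47*R) + K) = -5 + ((K*R - 47*R) + K) = -5 + ((-47*R + K*R) + K) = -5 + (K - 47*R + K*R) = -5 + K - 47*R + K*R)
(-2284 - 3178)/(J(-12, (-4)⁴) - 2830) = (-2284 - 3178)/((-5 - 12 - 47*(-4)⁴ - 12*(-4)⁴) - 2830) = -5462/((-5 - 12 - 47*256 - 12*256) - 2830) = -5462/((-5 - 12 - 12032 - 3072) - 2830) = -5462/(-15121 - 2830) = -5462/(-17951) = -5462*(-1/17951) = 5462/17951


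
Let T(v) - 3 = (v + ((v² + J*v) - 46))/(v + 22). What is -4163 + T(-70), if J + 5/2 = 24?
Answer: -67653/16 ≈ -4228.3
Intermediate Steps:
J = 43/2 (J = -5/2 + 24 = 43/2 ≈ 21.500)
T(v) = 3 + (-46 + v² + 45*v/2)/(22 + v) (T(v) = 3 + (v + ((v² + 43*v/2) - 46))/(v + 22) = 3 + (v + (-46 + v² + 43*v/2))/(22 + v) = 3 + (-46 + v² + 45*v/2)/(22 + v))
-4163 + T(-70) = -4163 + (20 + (-70)² + (51/2)*(-70))/(22 - 70) = -4163 + (20 + 4900 - 1785)/(-48) = -4163 - 1/48*3135 = -4163 - 1045/16 = -67653/16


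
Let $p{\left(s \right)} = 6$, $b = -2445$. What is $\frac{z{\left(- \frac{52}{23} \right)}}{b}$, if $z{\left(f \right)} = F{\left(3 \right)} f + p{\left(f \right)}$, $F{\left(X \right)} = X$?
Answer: $\frac{6}{18745} \approx 0.00032009$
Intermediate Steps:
$z{\left(f \right)} = 6 + 3 f$ ($z{\left(f \right)} = 3 f + 6 = 6 + 3 f$)
$\frac{z{\left(- \frac{52}{23} \right)}}{b} = \frac{6 + 3 \left(- \frac{52}{23}\right)}{-2445} = \left(6 + 3 \left(\left(-52\right) \frac{1}{23}\right)\right) \left(- \frac{1}{2445}\right) = \left(6 + 3 \left(- \frac{52}{23}\right)\right) \left(- \frac{1}{2445}\right) = \left(6 - \frac{156}{23}\right) \left(- \frac{1}{2445}\right) = \left(- \frac{18}{23}\right) \left(- \frac{1}{2445}\right) = \frac{6}{18745}$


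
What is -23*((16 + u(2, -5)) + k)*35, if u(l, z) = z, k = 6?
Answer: -13685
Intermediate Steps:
-23*((16 + u(2, -5)) + k)*35 = -23*((16 - 5) + 6)*35 = -23*(11 + 6)*35 = -23*17*35 = -391*35 = -13685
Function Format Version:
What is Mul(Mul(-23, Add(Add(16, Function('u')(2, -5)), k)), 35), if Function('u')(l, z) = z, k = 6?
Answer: -13685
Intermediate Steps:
Mul(Mul(-23, Add(Add(16, Function('u')(2, -5)), k)), 35) = Mul(Mul(-23, Add(Add(16, -5), 6)), 35) = Mul(Mul(-23, Add(11, 6)), 35) = Mul(Mul(-23, 17), 35) = Mul(-391, 35) = -13685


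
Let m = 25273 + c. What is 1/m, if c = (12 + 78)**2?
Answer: 1/33373 ≈ 2.9964e-5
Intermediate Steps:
c = 8100 (c = 90**2 = 8100)
m = 33373 (m = 25273 + 8100 = 33373)
1/m = 1/33373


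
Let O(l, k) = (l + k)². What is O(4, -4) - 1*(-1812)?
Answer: 1812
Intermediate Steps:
O(l, k) = (k + l)²
O(4, -4) - 1*(-1812) = (-4 + 4)² - 1*(-1812) = 0² + 1812 = 0 + 1812 = 1812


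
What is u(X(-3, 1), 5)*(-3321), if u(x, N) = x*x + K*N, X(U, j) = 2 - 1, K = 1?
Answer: -19926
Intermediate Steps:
X(U, j) = 1
u(x, N) = N + x² (u(x, N) = x*x + 1*N = x² + N = N + x²)
u(X(-3, 1), 5)*(-3321) = (5 + 1²)*(-3321) = (5 + 1)*(-3321) = 6*(-3321) = -19926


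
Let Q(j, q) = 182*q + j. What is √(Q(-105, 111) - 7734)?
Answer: √12363 ≈ 111.19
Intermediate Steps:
Q(j, q) = j + 182*q
√(Q(-105, 111) - 7734) = √((-105 + 182*111) - 7734) = √((-105 + 20202) - 7734) = √(20097 - 7734) = √12363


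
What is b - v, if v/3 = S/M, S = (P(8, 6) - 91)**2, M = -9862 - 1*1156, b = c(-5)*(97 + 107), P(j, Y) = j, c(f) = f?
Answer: -11217693/11018 ≈ -1018.1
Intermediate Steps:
b = -1020 (b = -5*(97 + 107) = -5*204 = -1020)
M = -11018 (M = -9862 - 1156 = -11018)
S = 6889 (S = (8 - 91)**2 = (-83)**2 = 6889)
v = -20667/11018 (v = 3*(6889/(-11018)) = 3*(6889*(-1/11018)) = 3*(-6889/11018) = -20667/11018 ≈ -1.8757)
b - v = -1020 - 1*(-20667/11018) = -1020 + 20667/11018 = -11217693/11018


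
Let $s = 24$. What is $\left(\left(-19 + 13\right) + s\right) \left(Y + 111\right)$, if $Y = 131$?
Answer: $4356$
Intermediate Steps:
$\left(\left(-19 + 13\right) + s\right) \left(Y + 111\right) = \left(\left(-19 + 13\right) + 24\right) \left(131 + 111\right) = \left(-6 + 24\right) 242 = 18 \cdot 242 = 4356$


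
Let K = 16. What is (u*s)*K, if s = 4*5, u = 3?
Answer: 960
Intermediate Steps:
s = 20
(u*s)*K = (3*20)*16 = 60*16 = 960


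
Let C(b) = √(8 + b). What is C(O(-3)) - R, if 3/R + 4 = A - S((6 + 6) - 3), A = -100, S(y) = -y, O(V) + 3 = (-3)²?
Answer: 3/95 + √14 ≈ 3.7732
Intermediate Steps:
O(V) = 6 (O(V) = -3 + (-3)² = -3 + 9 = 6)
R = -3/95 (R = 3/(-4 + (-100 - (-1)*((6 + 6) - 3))) = 3/(-4 + (-100 - (-1)*(12 - 3))) = 3/(-4 + (-100 - (-1)*9)) = 3/(-4 + (-100 - 1*(-9))) = 3/(-4 + (-100 + 9)) = 3/(-4 - 91) = 3/(-95) = 3*(-1/95) = -3/95 ≈ -0.031579)
C(O(-3)) - R = √(8 + 6) - 1*(-3/95) = √14 + 3/95 = 3/95 + √14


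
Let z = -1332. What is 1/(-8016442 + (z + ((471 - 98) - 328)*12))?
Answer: -1/8017234 ≈ -1.2473e-7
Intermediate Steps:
1/(-8016442 + (z + ((471 - 98) - 328)*12)) = 1/(-8016442 + (-1332 + ((471 - 98) - 328)*12)) = 1/(-8016442 + (-1332 + (373 - 328)*12)) = 1/(-8016442 + (-1332 + 45*12)) = 1/(-8016442 + (-1332 + 540)) = 1/(-8016442 - 792) = 1/(-8017234) = -1/8017234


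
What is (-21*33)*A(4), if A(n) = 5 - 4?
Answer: -693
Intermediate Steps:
A(n) = 1
(-21*33)*A(4) = -21*33*1 = -693*1 = -693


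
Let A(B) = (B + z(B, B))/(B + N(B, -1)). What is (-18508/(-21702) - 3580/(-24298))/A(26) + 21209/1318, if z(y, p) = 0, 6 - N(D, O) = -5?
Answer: 39562342839971/2258754642066 ≈ 17.515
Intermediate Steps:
N(D, O) = 11 (N(D, O) = 6 - 1*(-5) = 6 + 5 = 11)
A(B) = B/(11 + B) (A(B) = (B + 0)/(B + 11) = B/(11 + B))
(-18508/(-21702) - 3580/(-24298))/A(26) + 21209/1318 = (-18508/(-21702) - 3580/(-24298))/((26/(11 + 26))) + 21209/1318 = (-18508*(-1/21702) - 3580*(-1/24298))/((26/37)) + 21209*(1/1318) = (9254/10851 + 1790/12149)/((26*(1/37))) + 21209/1318 = 131850136/(131828799*(26/37)) + 21209/1318 = (131850136/131828799)*(37/26) + 21209/1318 = 2439227516/1713774387 + 21209/1318 = 39562342839971/2258754642066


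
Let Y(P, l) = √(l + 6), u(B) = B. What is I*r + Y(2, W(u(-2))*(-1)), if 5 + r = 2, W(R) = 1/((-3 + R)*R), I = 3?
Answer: -9 + √590/10 ≈ -6.5710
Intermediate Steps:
W(R) = 1/(R*(-3 + R))
r = -3 (r = -5 + 2 = -3)
Y(P, l) = √(6 + l)
I*r + Y(2, W(u(-2))*(-1)) = 3*(-3) + √(6 + (1/((-2)*(-3 - 2)))*(-1)) = -9 + √(6 - ½/(-5)*(-1)) = -9 + √(6 - ½*(-⅕)*(-1)) = -9 + √(6 + (⅒)*(-1)) = -9 + √(6 - ⅒) = -9 + √(59/10) = -9 + √590/10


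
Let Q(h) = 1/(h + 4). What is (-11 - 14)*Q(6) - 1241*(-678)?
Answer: 1682791/2 ≈ 8.4140e+5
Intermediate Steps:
Q(h) = 1/(4 + h)
(-11 - 14)*Q(6) - 1241*(-678) = (-11 - 14)/(4 + 6) - 1241*(-678) = -25/10 + 841398 = -25*⅒ + 841398 = -5/2 + 841398 = 1682791/2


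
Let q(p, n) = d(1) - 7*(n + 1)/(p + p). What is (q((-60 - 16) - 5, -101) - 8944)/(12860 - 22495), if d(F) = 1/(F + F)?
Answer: 1449547/1560870 ≈ 0.92868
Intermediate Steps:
d(F) = 1/(2*F)
q(p, n) = 1/2 - 7*(1 + n)/(2*p) (q(p, n) = (1/2)/1 - 7*(n + 1)/(p + p) = (1/2)*1 - 7*(1 + n)/(2*p) = 1/2 - 7*(1 + n)*1/(2*p) = 1/2 - 7*(1 + n)/(2*p))
(q((-60 - 16) - 5, -101) - 8944)/(12860 - 22495) = ((-7 + ((-60 - 16) - 5) - 7*(-101))/(2*((-60 - 16) - 5)) - 8944)/(12860 - 22495) = ((-7 + (-76 - 5) + 707)/(2*(-76 - 5)) - 8944)/(-9635) = ((1/2)*(-7 - 81 + 707)/(-81) - 8944)*(-1/9635) = ((1/2)*(-1/81)*619 - 8944)*(-1/9635) = (-619/162 - 8944)*(-1/9635) = -1449547/162*(-1/9635) = 1449547/1560870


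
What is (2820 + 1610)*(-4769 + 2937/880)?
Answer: -168895079/8 ≈ -2.1112e+7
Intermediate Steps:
(2820 + 1610)*(-4769 + 2937/880) = 4430*(-4769 + 2937*(1/880)) = 4430*(-4769 + 267/80) = 4430*(-381253/80) = -168895079/8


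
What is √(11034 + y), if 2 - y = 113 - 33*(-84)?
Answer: √8151 ≈ 90.283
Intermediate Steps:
y = -2883 (y = 2 - (113 - 33*(-84)) = 2 - (113 + 2772) = 2 - 1*2885 = 2 - 2885 = -2883)
√(11034 + y) = √(11034 - 2883) = √8151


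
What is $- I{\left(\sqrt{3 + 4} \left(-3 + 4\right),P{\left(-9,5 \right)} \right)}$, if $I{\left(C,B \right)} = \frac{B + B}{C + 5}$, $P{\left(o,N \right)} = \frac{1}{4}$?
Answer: $- \frac{5}{36} + \frac{\sqrt{7}}{36} \approx -0.065396$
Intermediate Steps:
$P{\left(o,N \right)} = \frac{1}{4}$
$I{\left(C,B \right)} = \frac{2 B}{5 + C}$
$- I{\left(\sqrt{3 + 4} \left(-3 + 4\right),P{\left(-9,5 \right)} \right)} = - \frac{2}{4 \left(5 + \sqrt{3 + 4} \left(-3 + 4\right)\right)} = - \frac{2}{4 \left(5 + \sqrt{7} \cdot 1\right)} = - \frac{2}{4 \left(5 + \sqrt{7}\right)} = - \frac{1}{2 \left(5 + \sqrt{7}\right)}$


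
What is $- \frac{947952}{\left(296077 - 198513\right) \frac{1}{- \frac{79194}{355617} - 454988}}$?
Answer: $\frac{1420186110024760}{321253861} \approx 4.4208 \cdot 10^{6}$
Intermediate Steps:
$- \frac{947952}{\left(296077 - 198513\right) \frac{1}{- \frac{79194}{355617} - 454988}} = - \frac{947952}{97564 \frac{1}{\left(-79194\right) \frac{1}{355617} - 454988}} = - \frac{947952}{97564 \frac{1}{- \frac{26398}{118539} - 454988}} = - \frac{947952}{97564 \frac{1}{- \frac{53933848930}{118539}}} = - \frac{947952}{97564 \left(- \frac{118539}{53933848930}\right)} = - \frac{947952}{- \frac{5782569498}{26966924465}} = \left(-947952\right) \left(- \frac{26966924465}{5782569498}\right) = \frac{1420186110024760}{321253861}$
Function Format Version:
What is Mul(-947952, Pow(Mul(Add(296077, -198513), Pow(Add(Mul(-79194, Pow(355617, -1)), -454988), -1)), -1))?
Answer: Rational(1420186110024760, 321253861) ≈ 4.4208e+6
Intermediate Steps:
Mul(-947952, Pow(Mul(Add(296077, -198513), Pow(Add(Mul(-79194, Pow(355617, -1)), -454988), -1)), -1)) = Mul(-947952, Pow(Mul(97564, Pow(Add(Mul(-79194, Rational(1, 355617)), -454988), -1)), -1)) = Mul(-947952, Pow(Mul(97564, Pow(Add(Rational(-26398, 118539), -454988), -1)), -1)) = Mul(-947952, Pow(Mul(97564, Pow(Rational(-53933848930, 118539), -1)), -1)) = Mul(-947952, Pow(Mul(97564, Rational(-118539, 53933848930)), -1)) = Mul(-947952, Pow(Rational(-5782569498, 26966924465), -1)) = Mul(-947952, Rational(-26966924465, 5782569498)) = Rational(1420186110024760, 321253861)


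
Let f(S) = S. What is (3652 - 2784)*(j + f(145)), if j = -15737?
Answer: -13533856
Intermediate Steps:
(3652 - 2784)*(j + f(145)) = (3652 - 2784)*(-15737 + 145) = 868*(-15592) = -13533856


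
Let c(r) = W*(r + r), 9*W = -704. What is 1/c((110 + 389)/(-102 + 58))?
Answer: 9/15968 ≈ 0.00056363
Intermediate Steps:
W = -704/9 (W = (⅑)*(-704) = -704/9 ≈ -78.222)
c(r) = -1408*r/9 (c(r) = -704*(r + r)/9 = -1408*r/9)
1/c((110 + 389)/(-102 + 58)) = 1/(-1408*(110 + 389)/(9*(-102 + 58))) = 1/(-702592/(9*(-44))) = 1/(-702592*(-1)/(9*44)) = 1/(-1408/9*(-499/44)) = 1/(15968/9) = 9/15968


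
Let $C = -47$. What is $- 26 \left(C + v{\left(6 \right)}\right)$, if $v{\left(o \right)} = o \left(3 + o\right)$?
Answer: $-182$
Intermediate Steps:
$- 26 \left(C + v{\left(6 \right)}\right) = - 26 \left(-47 + 6 \left(3 + 6\right)\right) = - 26 \left(-47 + 6 \cdot 9\right) = - 26 \left(-47 + 54\right) = \left(-26\right) 7 = -182$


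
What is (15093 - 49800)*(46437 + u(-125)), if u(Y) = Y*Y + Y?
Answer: -2149647459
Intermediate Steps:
u(Y) = Y + Y² (u(Y) = Y² + Y = Y + Y²)
(15093 - 49800)*(46437 + u(-125)) = (15093 - 49800)*(46437 - 125*(1 - 125)) = -34707*(46437 - 125*(-124)) = -34707*(46437 + 15500) = -34707*61937 = -2149647459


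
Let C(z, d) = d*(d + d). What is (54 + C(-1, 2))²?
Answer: 3844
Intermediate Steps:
C(z, d) = 2*d² (C(z, d) = d*(2*d) = 2*d²)
(54 + C(-1, 2))² = (54 + 2*2²)² = (54 + 2*4)² = (54 + 8)² = 62² = 3844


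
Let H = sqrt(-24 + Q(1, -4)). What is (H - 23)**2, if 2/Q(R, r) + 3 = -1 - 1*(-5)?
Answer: (23 - I*sqrt(22))**2 ≈ 507.0 - 215.76*I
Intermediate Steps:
Q(R, r) = 2 (Q(R, r) = 2/(-3 + (-1 - 1*(-5))) = 2/(-3 + (-1 + 5)) = 2/(-3 + 4) = 2/1 = 2*1 = 2)
H = I*sqrt(22) (H = sqrt(-24 + 2) = sqrt(-22) = I*sqrt(22) ≈ 4.6904*I)
(H - 23)**2 = (I*sqrt(22) - 23)**2 = (-23 + I*sqrt(22))**2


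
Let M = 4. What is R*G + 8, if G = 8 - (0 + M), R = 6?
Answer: 32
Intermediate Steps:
G = 4 (G = 8 - (0 + 4) = 8 - 1*4 = 8 - 4 = 4)
R*G + 8 = 6*4 + 8 = 24 + 8 = 32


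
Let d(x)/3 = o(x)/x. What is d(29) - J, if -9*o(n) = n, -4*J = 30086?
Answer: 45127/6 ≈ 7521.2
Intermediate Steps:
J = -15043/2 (J = -¼*30086 = -15043/2 ≈ -7521.5)
o(n) = -n/9
d(x) = -⅓ (d(x) = 3*((-x/9)/x) = 3*(-⅑) = -⅓)
d(29) - J = -⅓ - 1*(-15043/2) = -⅓ + 15043/2 = 45127/6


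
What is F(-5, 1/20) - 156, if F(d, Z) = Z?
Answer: -3119/20 ≈ -155.95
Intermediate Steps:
F(-5, 1/20) - 156 = 1/20 - 156 = -3119/20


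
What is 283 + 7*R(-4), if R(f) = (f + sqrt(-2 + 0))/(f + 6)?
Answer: 269 + 7*I*sqrt(2)/2 ≈ 269.0 + 4.9497*I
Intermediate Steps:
R(f) = (f + I*sqrt(2))/(6 + f) (R(f) = (f + sqrt(-2))/(6 + f) = (f + I*sqrt(2))/(6 + f))
283 + 7*R(-4) = 283 + 7*((-4 + I*sqrt(2))/(6 - 4)) = 283 + 7*((-4 + I*sqrt(2))/2) = 283 + 7*(-2 + I*sqrt(2)/2) = 283 + (-14 + 7*I*sqrt(2)/2) = 269 + 7*I*sqrt(2)/2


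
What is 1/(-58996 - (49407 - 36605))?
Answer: -1/71798 ≈ -1.3928e-5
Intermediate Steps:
1/(-58996 - (49407 - 36605)) = 1/(-58996 - 1*12802) = 1/(-58996 - 12802) = 1/(-71798) = -1/71798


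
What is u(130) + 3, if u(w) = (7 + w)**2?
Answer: 18772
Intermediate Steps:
u(130) + 3 = (7 + 130)**2 + 3 = 137**2 + 3 = 18769 + 3 = 18772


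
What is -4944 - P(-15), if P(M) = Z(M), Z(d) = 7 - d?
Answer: -4966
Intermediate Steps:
P(M) = 7 - M
-4944 - P(-15) = -4944 - (7 - 1*(-15)) = -4944 - (7 + 15) = -4944 - 1*22 = -4944 - 22 = -4966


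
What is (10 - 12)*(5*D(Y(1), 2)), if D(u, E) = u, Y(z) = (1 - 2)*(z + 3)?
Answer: 40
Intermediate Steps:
Y(z) = -3 - z (Y(z) = -(3 + z) = -3 - z)
(10 - 12)*(5*D(Y(1), 2)) = (10 - 12)*(5*(-3 - 1*1)) = -10*(-3 - 1) = -10*(-4) = -2*(-20) = 40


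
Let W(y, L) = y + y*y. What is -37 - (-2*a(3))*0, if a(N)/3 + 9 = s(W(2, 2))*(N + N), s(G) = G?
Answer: -37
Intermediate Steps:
W(y, L) = y + y²
a(N) = -27 + 36*N (a(N) = -27 + 3*((2*(1 + 2))*(N + N)) = -27 + 3*((2*3)*(2*N)) = -27 + 3*(6*(2*N)) = -27 + 3*(12*N) = -27 + 36*N)
-37 - (-2*a(3))*0 = -37 - (-2*(-27 + 36*3))*0 = -37 - (-2*(-27 + 108))*0 = -37 - (-2*81)*0 = -37 - (-162)*0 = -37 - 1*0 = -37 + 0 = -37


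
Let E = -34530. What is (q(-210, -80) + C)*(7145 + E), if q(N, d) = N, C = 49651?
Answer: -1353941785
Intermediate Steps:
(q(-210, -80) + C)*(7145 + E) = (-210 + 49651)*(7145 - 34530) = 49441*(-27385) = -1353941785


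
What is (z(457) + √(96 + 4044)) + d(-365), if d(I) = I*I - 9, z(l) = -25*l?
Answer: 121791 + 6*√115 ≈ 1.2186e+5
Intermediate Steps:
d(I) = -9 + I² (d(I) = I² - 9 = -9 + I²)
(z(457) + √(96 + 4044)) + d(-365) = (-25*457 + √(96 + 4044)) + (-9 + (-365)²) = (-11425 + √4140) + (-9 + 133225) = (-11425 + 6*√115) + 133216 = 121791 + 6*√115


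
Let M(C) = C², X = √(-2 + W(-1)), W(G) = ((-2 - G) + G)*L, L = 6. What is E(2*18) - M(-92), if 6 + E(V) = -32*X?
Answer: -8470 - 32*I*√14 ≈ -8470.0 - 119.73*I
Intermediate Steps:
W(G) = -12 (W(G) = ((-2 - G) + G)*6 = -2*6 = -12)
X = I*√14 (X = √(-2 - 12) = √(-14) = I*√14 ≈ 3.7417*I)
E(V) = -6 - 32*I*√14
E(2*18) - M(-92) = (-6 - 32*I*√14) - 1*(-92)² = (-6 - 32*I*√14) - 1*8464 = (-6 - 32*I*√14) - 8464 = -8470 - 32*I*√14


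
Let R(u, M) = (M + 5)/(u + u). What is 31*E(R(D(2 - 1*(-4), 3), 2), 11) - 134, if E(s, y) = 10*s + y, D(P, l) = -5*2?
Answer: 197/2 ≈ 98.500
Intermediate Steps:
D(P, l) = -10
R(u, M) = (5 + M)/(2*u) (R(u, M) = (5 + M)/((2*u)) = (5 + M)*(1/(2*u)) = (5 + M)/(2*u))
E(s, y) = y + 10*s
31*E(R(D(2 - 1*(-4), 3), 2), 11) - 134 = 31*(11 + 10*((½)*(5 + 2)/(-10))) - 134 = 31*(11 + 10*((½)*(-⅒)*7)) - 134 = 31*(11 + 10*(-7/20)) - 134 = 31*(11 - 7/2) - 134 = 31*(15/2) - 134 = 465/2 - 134 = 197/2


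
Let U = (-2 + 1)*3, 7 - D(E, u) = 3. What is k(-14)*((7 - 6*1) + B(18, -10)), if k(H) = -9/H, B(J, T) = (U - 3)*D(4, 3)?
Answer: -207/14 ≈ -14.786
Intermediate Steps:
D(E, u) = 4 (D(E, u) = 7 - 1*3 = 7 - 3 = 4)
U = -3 (U = -1*3 = -3)
B(J, T) = -24 (B(J, T) = (-3 - 3)*4 = -6*4 = -24)
k(-14)*((7 - 6*1) + B(18, -10)) = (-9/(-14))*((7 - 6*1) - 24) = (-9*(-1/14))*((7 - 6) - 24) = 9*(1 - 24)/14 = (9/14)*(-23) = -207/14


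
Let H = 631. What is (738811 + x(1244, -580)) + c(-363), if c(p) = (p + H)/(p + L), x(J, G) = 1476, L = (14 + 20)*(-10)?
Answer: 520421493/703 ≈ 7.4029e+5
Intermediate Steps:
L = -340 (L = 34*(-10) = -340)
c(p) = (631 + p)/(-340 + p) (c(p) = (p + 631)/(p - 340) = (631 + p)/(-340 + p))
(738811 + x(1244, -580)) + c(-363) = (738811 + 1476) + (631 - 363)/(-340 - 363) = 740287 + 268/(-703) = 740287 - 1/703*268 = 740287 - 268/703 = 520421493/703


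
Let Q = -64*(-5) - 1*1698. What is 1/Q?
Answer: -1/1378 ≈ -0.00072569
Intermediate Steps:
Q = -1378 (Q = 320 - 1698 = -1378)
1/Q = 1/(-1378) = -1/1378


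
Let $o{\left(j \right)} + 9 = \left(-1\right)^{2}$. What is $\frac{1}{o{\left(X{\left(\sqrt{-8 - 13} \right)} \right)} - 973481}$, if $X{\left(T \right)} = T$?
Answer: $- \frac{1}{973489} \approx -1.0272 \cdot 10^{-6}$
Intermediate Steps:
$o{\left(j \right)} = -8$ ($o{\left(j \right)} = -9 + \left(-1\right)^{2} = -9 + 1 = -8$)
$\frac{1}{o{\left(X{\left(\sqrt{-8 - 13} \right)} \right)} - 973481} = \frac{1}{-8 - 973481} = \frac{1}{-973489} = - \frac{1}{973489}$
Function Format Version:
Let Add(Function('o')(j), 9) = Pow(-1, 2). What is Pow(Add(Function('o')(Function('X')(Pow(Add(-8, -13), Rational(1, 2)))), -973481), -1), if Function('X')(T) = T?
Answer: Rational(-1, 973489) ≈ -1.0272e-6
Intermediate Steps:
Function('o')(j) = -8 (Function('o')(j) = Add(-9, Pow(-1, 2)) = Add(-9, 1) = -8)
Pow(Add(Function('o')(Function('X')(Pow(Add(-8, -13), Rational(1, 2)))), -973481), -1) = Pow(Add(-8, -973481), -1) = Pow(-973489, -1) = Rational(-1, 973489)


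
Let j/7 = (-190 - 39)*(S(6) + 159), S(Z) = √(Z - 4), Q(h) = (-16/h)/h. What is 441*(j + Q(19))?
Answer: -40576680333/361 - 706923*√2 ≈ -1.1340e+8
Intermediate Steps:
Q(h) = -16/h²
S(Z) = √(-4 + Z)
j = -254877 - 1603*√2 (j = 7*((-190 - 39)*(√(-4 + 6) + 159)) = 7*(-229*(√2 + 159)) = 7*(-229*(159 + √2)) = 7*(-36411 - 229*√2) = -254877 - 1603*√2 ≈ -2.5714e+5)
441*(j + Q(19)) = 441*((-254877 - 1603*√2) - 16/19²) = 441*((-254877 - 1603*√2) - 16*1/361) = 441*((-254877 - 1603*√2) - 16/361) = 441*(-92010613/361 - 1603*√2) = -40576680333/361 - 706923*√2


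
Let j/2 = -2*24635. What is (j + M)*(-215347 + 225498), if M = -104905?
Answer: -2065170195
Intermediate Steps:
j = -98540 (j = 2*(-2*24635) = 2*(-49270) = -98540)
(j + M)*(-215347 + 225498) = (-98540 - 104905)*(-215347 + 225498) = -203445*10151 = -2065170195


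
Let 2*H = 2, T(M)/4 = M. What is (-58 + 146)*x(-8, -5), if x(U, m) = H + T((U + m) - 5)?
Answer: -6248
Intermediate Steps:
T(M) = 4*M
H = 1 (H = (1/2)*2 = 1)
x(U, m) = -19 + 4*U + 4*m (x(U, m) = 1 + 4*((U + m) - 5) = 1 + 4*(-5 + U + m) = 1 + (-20 + 4*U + 4*m) = -19 + 4*U + 4*m)
(-58 + 146)*x(-8, -5) = (-58 + 146)*(-19 + 4*(-8) + 4*(-5)) = 88*(-19 - 32 - 20) = 88*(-71) = -6248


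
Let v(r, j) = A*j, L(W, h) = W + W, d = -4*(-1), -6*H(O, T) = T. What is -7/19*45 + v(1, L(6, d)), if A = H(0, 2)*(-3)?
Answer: -87/19 ≈ -4.5789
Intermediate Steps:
H(O, T) = -T/6
A = 1 (A = -1/6*2*(-3) = -1/3*(-3) = 1)
d = 4
L(W, h) = 2*W
v(r, j) = j (v(r, j) = 1*j = j)
-7/19*45 + v(1, L(6, d)) = -7/19*45 + 2*6 = -7*1/19*45 + 12 = -7/19*45 + 12 = -315/19 + 12 = -87/19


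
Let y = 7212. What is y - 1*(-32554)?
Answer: 39766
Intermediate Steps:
y - 1*(-32554) = 7212 - 1*(-32554) = 7212 + 32554 = 39766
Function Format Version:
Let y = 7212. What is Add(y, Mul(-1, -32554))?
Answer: 39766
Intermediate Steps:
Add(y, Mul(-1, -32554)) = Add(7212, Mul(-1, -32554)) = Add(7212, 32554) = 39766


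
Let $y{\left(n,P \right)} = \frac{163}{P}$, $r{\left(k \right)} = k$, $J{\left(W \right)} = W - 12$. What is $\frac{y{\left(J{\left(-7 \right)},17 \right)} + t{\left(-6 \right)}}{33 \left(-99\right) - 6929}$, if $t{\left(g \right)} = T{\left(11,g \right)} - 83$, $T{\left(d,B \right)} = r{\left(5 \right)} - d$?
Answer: $\frac{675}{86666} \approx 0.0077885$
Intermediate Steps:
$J{\left(W \right)} = -12 + W$ ($J{\left(W \right)} = W - 12 = -12 + W$)
$T{\left(d,B \right)} = 5 - d$
$t{\left(g \right)} = -89$ ($t{\left(g \right)} = \left(5 - 11\right) - 83 = -6 - 83 = -89$)
$\frac{y{\left(J{\left(-7 \right)},17 \right)} + t{\left(-6 \right)}}{33 \left(-99\right) - 6929} = \frac{\frac{163}{17} - 89}{33 \left(-99\right) - 6929} = \frac{163 \cdot \frac{1}{17} - 89}{-3267 - 6929} = \frac{\frac{163}{17} - 89}{-10196} = \left(- \frac{1350}{17}\right) \left(- \frac{1}{10196}\right) = \frac{675}{86666}$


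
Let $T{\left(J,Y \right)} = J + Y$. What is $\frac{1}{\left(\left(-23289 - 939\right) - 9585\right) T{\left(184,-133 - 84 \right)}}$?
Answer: $\frac{1}{1115829} \approx 8.9619 \cdot 10^{-7}$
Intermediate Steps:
$\frac{1}{\left(\left(-23289 - 939\right) - 9585\right) T{\left(184,-133 - 84 \right)}} = \frac{1}{\left(\left(-23289 - 939\right) - 9585\right) \left(184 - 217\right)} = \frac{1}{\left(-24228 - 9585\right) \left(184 - 217\right)} = \frac{1}{\left(-33813\right) \left(184 - 217\right)} = - \frac{1}{33813 \left(-33\right)} = \left(- \frac{1}{33813}\right) \left(- \frac{1}{33}\right) = \frac{1}{1115829}$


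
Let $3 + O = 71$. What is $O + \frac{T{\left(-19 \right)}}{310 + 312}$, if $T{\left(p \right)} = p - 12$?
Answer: $\frac{42265}{622} \approx 67.95$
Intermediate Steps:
$T{\left(p \right)} = -12 + p$
$O = 68$ ($O = -3 + 71 = 68$)
$O + \frac{T{\left(-19 \right)}}{310 + 312} = 68 + \frac{-12 - 19}{310 + 312} = 68 - \frac{31}{622} = \frac{42265}{622}$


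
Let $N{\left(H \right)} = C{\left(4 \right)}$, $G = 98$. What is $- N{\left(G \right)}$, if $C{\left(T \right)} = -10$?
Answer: $10$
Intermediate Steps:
$N{\left(H \right)} = -10$
$- N{\left(G \right)} = \left(-1\right) \left(-10\right) = 10$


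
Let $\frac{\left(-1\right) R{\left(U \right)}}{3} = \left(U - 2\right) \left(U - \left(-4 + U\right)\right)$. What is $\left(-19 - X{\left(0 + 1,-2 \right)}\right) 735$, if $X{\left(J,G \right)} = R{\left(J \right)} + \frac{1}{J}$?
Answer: $-23520$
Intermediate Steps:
$R{\left(U \right)} = 24 - 12 U$ ($R{\left(U \right)} = - 3 \left(U - 2\right) \left(U - \left(-4 + U\right)\right) = - 3 \left(-2 + U\right) 4 = - 3 \left(-8 + 4 U\right) = 24 - 12 U$)
$X{\left(J,G \right)} = 24 + \frac{1}{J} - 12 J$ ($X{\left(J,G \right)} = \left(24 - 12 J\right) + \frac{1}{J} = 24 + \frac{1}{J} - 12 J$)
$\left(-19 - X{\left(0 + 1,-2 \right)}\right) 735 = \left(-19 - \left(24 + \frac{1}{0 + 1} - 12 \left(0 + 1\right)\right)\right) 735 = \left(-19 - \left(24 + 1^{-1} - 12\right)\right) 735 = \left(-19 - \left(24 + 1 - 12\right)\right) 735 = \left(-19 - 13\right) 735 = \left(-32\right) 735 = -23520$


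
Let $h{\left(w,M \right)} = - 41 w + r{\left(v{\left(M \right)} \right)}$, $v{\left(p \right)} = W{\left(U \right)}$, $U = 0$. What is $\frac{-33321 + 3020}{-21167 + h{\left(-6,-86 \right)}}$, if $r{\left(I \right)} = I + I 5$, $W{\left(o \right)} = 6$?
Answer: $\frac{30301}{20885} \approx 1.4508$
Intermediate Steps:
$v{\left(p \right)} = 6$
$r{\left(I \right)} = 6 I$ ($r{\left(I \right)} = I + 5 I = 6 I$)
$h{\left(w,M \right)} = 36 - 41 w$ ($h{\left(w,M \right)} = - 41 w + 6 \cdot 6 = - 41 w + 36 = 36 - 41 w$)
$\frac{-33321 + 3020}{-21167 + h{\left(-6,-86 \right)}} = \frac{-33321 + 3020}{-21167 + \left(36 - -246\right)} = - \frac{30301}{-21167 + \left(36 + 246\right)} = - \frac{30301}{-21167 + 282} = - \frac{30301}{-20885} = \left(-30301\right) \left(- \frac{1}{20885}\right) = \frac{30301}{20885}$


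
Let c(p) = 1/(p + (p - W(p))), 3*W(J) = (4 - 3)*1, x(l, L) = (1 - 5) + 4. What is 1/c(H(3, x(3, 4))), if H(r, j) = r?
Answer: 17/3 ≈ 5.6667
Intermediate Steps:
x(l, L) = 0 (x(l, L) = -4 + 4 = 0)
W(J) = ⅓ (W(J) = ((4 - 3)*1)/3 = (1*1)/3 = (⅓)*1 = ⅓)
c(p) = 1/(-⅓ + 2*p) (c(p) = 1/(p + (p - 1*⅓)) = 1/(p + (p - ⅓)) = 1/(p + (-⅓ + p)) = 1/(-⅓ + 2*p))
1/c(H(3, x(3, 4))) = 1/(3/(-1 + 6*3)) = 1/(3/(-1 + 18)) = 1/(3/17) = 17/3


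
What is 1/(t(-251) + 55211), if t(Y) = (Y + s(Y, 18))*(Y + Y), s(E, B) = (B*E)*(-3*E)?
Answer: 1/1708012321 ≈ 5.8548e-10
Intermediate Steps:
s(E, B) = -3*B*E²
t(Y) = 2*Y*(Y - 54*Y²) (t(Y) = (Y - 3*18*Y²)*(Y + Y) = (Y - 54*Y²)*(2*Y) = 2*Y*(Y - 54*Y²))
1/(t(-251) + 55211) = 1/((-251)²*(2 - 108*(-251)) + 55211) = 1/(63001*(2 + 27108) + 55211) = 1/(63001*27110 + 55211) = 1/(1707957110 + 55211) = 1/1708012321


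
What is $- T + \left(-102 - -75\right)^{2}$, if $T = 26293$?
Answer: $-25564$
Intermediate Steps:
$- T + \left(-102 - -75\right)^{2} = \left(-1\right) 26293 + \left(-102 - -75\right)^{2} = -26293 + \left(-102 + 75\right)^{2} = -26293 + \left(-27\right)^{2} = -26293 + 729 = -25564$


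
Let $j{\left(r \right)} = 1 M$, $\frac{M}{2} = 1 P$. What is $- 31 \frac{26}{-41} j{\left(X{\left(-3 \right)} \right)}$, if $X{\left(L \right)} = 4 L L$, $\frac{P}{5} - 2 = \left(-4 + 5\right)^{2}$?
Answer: $\frac{24180}{41} \approx 589.76$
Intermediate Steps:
$P = 15$ ($P = 10 + 5 \left(-4 + 5\right)^{2} = 10 + 5 \cdot 1^{2} = 10 + 5 \cdot 1 = 10 + 5 = 15$)
$M = 30$ ($M = 2 \cdot 1 \cdot 15 = 2 \cdot 15 = 30$)
$X{\left(L \right)} = 4 L^{2}$
$j{\left(r \right)} = 30$ ($j{\left(r \right)} = 1 \cdot 30 = 30$)
$- 31 \frac{26}{-41} j{\left(X{\left(-3 \right)} \right)} = - 31 \frac{26}{-41} \cdot 30 = - 31 \cdot 26 \left(- \frac{1}{41}\right) 30 = \left(-31\right) \left(- \frac{26}{41}\right) 30 = \frac{806}{41} \cdot 30 = \frac{24180}{41}$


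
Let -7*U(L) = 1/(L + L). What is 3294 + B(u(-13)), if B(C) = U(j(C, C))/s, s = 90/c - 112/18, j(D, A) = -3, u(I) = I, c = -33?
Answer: 40858743/12404 ≈ 3294.0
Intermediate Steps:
s = -886/99 (s = 90/(-33) - 112/18 = 90*(-1/33) - 112*1/18 = -30/11 - 56/9 = -886/99 ≈ -8.9495)
U(L) = -1/(14*L) (U(L) = -1/(7*(L + L)) = -1/(2*L)/7 = -1/(14*L))
B(C) = -33/12404 (B(C) = (-1/14/(-3))/(-886/99) = -1/14*(-1/3)*(-99/886) = (1/42)*(-99/886) = -33/12404)
3294 + B(u(-13)) = 3294 - 33/12404 = 40858743/12404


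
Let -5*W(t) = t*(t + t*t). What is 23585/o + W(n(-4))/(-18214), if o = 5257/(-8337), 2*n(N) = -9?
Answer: -2923579679631/78164080 ≈ -37403.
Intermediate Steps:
n(N) = -9/2 (n(N) = (1/2)*(-9) = -9/2)
o = -751/1191 (o = 5257*(-1/8337) = -751/1191 ≈ -0.63056)
W(t) = -t*(t + t**2)/5 (W(t) = -t*(t + t*t)/5 = -t*(t + t**2)/5)
23585/o + W(n(-4))/(-18214) = 23585/(-751/1191) + ((-9/2)**2*(-1 - 1*(-9/2))/5)/(-18214) = 23585*(-1191/751) + ((1/5)*(81/4)*(-1 + 9/2))*(-1/18214) = -28089735/751 + ((1/5)*(81/4)*(7/2))*(-1/18214) = -28089735/751 + (567/40)*(-1/18214) = -28089735/751 - 81/104080 = -2923579679631/78164080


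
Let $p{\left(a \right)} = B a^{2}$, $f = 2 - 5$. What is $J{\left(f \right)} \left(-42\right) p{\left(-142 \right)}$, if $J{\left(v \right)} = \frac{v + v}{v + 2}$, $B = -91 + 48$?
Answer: $218497104$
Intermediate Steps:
$f = -3$ ($f = 2 - 5 = -3$)
$B = -43$
$J{\left(v \right)} = \frac{2 v}{2 + v}$
$p{\left(a \right)} = - 43 a^{2}$
$J{\left(f \right)} \left(-42\right) p{\left(-142 \right)} = 2 \left(-3\right) \frac{1}{2 - 3} \left(-42\right) \left(- 43 \left(-142\right)^{2}\right) = 2 \left(-3\right) \frac{1}{-1} \left(-42\right) \left(\left(-43\right) 20164\right) = 2 \left(-3\right) \left(-1\right) \left(-42\right) \left(-867052\right) = 6 \left(-42\right) \left(-867052\right) = \left(-252\right) \left(-867052\right) = 218497104$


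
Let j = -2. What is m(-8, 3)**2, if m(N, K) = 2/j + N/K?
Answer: 121/9 ≈ 13.444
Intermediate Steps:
m(N, K) = -1 + N/K (m(N, K) = 2/(-2) + N/K = 2*(-1/2) + N/K = -1 + N/K)
m(-8, 3)**2 = ((-8 - 1*3)/3)**2 = ((-8 - 3)/3)**2 = ((1/3)*(-11))**2 = (-11/3)**2 = 121/9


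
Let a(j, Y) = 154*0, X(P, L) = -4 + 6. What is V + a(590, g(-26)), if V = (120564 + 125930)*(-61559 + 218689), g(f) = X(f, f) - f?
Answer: 38731602220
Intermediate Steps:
X(P, L) = 2
g(f) = 2 - f
V = 38731602220 (V = 246494*157130 = 38731602220)
a(j, Y) = 0
V + a(590, g(-26)) = 38731602220 + 0 = 38731602220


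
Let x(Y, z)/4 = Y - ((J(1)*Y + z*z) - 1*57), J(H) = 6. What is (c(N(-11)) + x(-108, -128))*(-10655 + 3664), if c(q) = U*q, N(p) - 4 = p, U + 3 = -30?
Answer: 439852747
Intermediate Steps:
U = -33 (U = -3 - 30 = -33)
N(p) = 4 + p
c(q) = -33*q
x(Y, z) = 228 - 20*Y - 4*z**2 (x(Y, z) = 4*(Y - ((6*Y + z*z) - 1*57)) = 4*(Y - ((6*Y + z**2) - 57)) = 4*(Y - ((z**2 + 6*Y) - 57)) = 4*(Y - (-57 + z**2 + 6*Y)) = 4*(Y + (57 - z**2 - 6*Y)) = 4*(57 - z**2 - 5*Y) = 228 - 20*Y - 4*z**2)
(c(N(-11)) + x(-108, -128))*(-10655 + 3664) = (-33*(4 - 11) + (228 - 20*(-108) - 4*(-128)**2))*(-10655 + 3664) = (-33*(-7) + (228 + 2160 - 4*16384))*(-6991) = (231 + (228 + 2160 - 65536))*(-6991) = (231 - 63148)*(-6991) = -62917*(-6991) = 439852747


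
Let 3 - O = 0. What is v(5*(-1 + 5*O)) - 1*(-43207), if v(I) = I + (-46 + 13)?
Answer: 43244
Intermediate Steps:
O = 3 (O = 3 - 1*0 = 3 + 0 = 3)
v(I) = -33 + I (v(I) = I - 33 = -33 + I)
v(5*(-1 + 5*O)) - 1*(-43207) = (-33 + 5*(-1 + 5*3)) - 1*(-43207) = (-33 + 5*(-1 + 15)) + 43207 = (-33 + 5*14) + 43207 = (-33 + 70) + 43207 = 37 + 43207 = 43244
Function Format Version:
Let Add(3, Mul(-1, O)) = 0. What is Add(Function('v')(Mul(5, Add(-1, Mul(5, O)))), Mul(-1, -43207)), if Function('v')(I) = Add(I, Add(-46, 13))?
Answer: 43244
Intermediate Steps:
O = 3 (O = Add(3, Mul(-1, 0)) = Add(3, 0) = 3)
Function('v')(I) = Add(-33, I) (Function('v')(I) = Add(I, -33) = Add(-33, I))
Add(Function('v')(Mul(5, Add(-1, Mul(5, O)))), Mul(-1, -43207)) = Add(Add(-33, Mul(5, Add(-1, Mul(5, 3)))), Mul(-1, -43207)) = Add(Add(-33, Mul(5, Add(-1, 15))), 43207) = Add(Add(-33, Mul(5, 14)), 43207) = Add(Add(-33, 70), 43207) = Add(37, 43207) = 43244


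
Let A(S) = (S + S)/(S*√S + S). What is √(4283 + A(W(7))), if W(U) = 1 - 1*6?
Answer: √((4285 + 4283*I*√5)/(1 + I*√5)) ≈ 65.447 - 0.0057*I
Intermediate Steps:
W(U) = -5 (W(U) = 1 - 6 = -5)
A(S) = 2*S/(S + S^(3/2)) (A(S) = (2*S)/(S^(3/2) + S) = (2*S)/(S + S^(3/2)) = 2*S/(S + S^(3/2)))
√(4283 + A(W(7))) = √(4283 + 2*(-5)/(-5 + (-5)^(3/2))) = √(4283 + 2*(-5)/(-5 - 5*I*√5)) = √(4283 - 10/(-5 - 5*I*√5))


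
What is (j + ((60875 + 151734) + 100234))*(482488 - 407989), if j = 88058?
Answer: 29866723599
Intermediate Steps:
(j + ((60875 + 151734) + 100234))*(482488 - 407989) = (88058 + ((60875 + 151734) + 100234))*(482488 - 407989) = (88058 + (212609 + 100234))*74499 = (88058 + 312843)*74499 = 400901*74499 = 29866723599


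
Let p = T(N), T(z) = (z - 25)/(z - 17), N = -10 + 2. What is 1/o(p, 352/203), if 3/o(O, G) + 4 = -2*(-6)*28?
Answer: 332/3 ≈ 110.67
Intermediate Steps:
N = -8
T(z) = (-25 + z)/(-17 + z)
p = 33/25 (p = (-25 - 8)/(-17 - 8) = -33/(-25) = -1/25*(-33) = 33/25 ≈ 1.3200)
o(O, G) = 3/332 (o(O, G) = 3/(-4 - 2*(-6)*28) = 3/(-4 + 12*28) = 3/(-4 + 336) = 3/332)
1/o(p, 352/203) = 1/(3/332) = 332/3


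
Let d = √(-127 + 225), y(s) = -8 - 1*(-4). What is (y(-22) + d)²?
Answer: 114 - 56*√2 ≈ 34.804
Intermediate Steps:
y(s) = -4 (y(s) = -8 + 4 = -4)
d = 7*√2 (d = √98 = 7*√2 ≈ 9.8995)
(y(-22) + d)² = (-4 + 7*√2)²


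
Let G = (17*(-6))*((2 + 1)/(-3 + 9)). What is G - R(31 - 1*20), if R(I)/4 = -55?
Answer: 169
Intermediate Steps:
R(I) = -220 (R(I) = 4*(-55) = -220)
G = -51 (G = -306/6 = -102*½ = -51)
G - R(31 - 1*20) = -51 - 1*(-220) = -51 + 220 = 169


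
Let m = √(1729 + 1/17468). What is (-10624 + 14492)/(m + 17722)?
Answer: 1197408621728/5486132050739 - 23208*√14654765499/5486132050739 ≈ 0.21775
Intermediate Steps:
m = 3*√14654765499/8734 (m = √(1729 + 1/17468) = √(30202173/17468) = 3*√14654765499/8734 ≈ 41.581)
(-10624 + 14492)/(m + 17722) = (-10624 + 14492)/(3*√14654765499/8734 + 17722) = 3868/(17722 + 3*√14654765499/8734)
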